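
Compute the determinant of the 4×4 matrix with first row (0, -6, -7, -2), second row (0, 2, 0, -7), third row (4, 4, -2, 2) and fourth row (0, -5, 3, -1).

-1588

Expand along column 1 (it has 3 zeros):
  + (4) · M_31   where M_31 = det([-6 -7 -2; 2 0 -7; -5 3 -1]) = -397
det = (+1)·(4)·(-397) = -1588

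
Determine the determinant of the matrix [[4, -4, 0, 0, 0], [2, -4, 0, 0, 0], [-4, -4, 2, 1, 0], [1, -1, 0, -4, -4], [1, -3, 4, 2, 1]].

64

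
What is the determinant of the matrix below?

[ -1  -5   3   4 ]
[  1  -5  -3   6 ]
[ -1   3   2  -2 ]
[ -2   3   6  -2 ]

-30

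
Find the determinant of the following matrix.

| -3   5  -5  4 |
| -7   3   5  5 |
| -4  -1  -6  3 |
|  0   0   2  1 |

-444

Expand along row 4 (it has 2 zeros):
  − (2) · M_43   where M_43 = det([-3 5 4; -7 3 5; -4 -1 3]) = 39
  + (1) · M_44   where M_44 = det([-3 5 -5; -7 3 5; -4 -1 -6]) = -366
det = (-1)·(2)·(39) + (+1)·(1)·(-366) = -444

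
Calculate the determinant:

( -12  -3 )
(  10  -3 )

det = (-12)·(-3) − (-3)·10 = 36 − (-30) = 66

The determinant is 66.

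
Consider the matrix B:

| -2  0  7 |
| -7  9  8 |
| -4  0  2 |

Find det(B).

Expand along column 2:
  + 9 · |-2 7; -4 2| = 9·(-4 − (-28)) = 216

216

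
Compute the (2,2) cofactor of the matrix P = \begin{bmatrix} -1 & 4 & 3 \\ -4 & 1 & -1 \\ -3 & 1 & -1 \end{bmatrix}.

10

Delete row 2 and column 2; the remaining 2×2 submatrix is [-1 3; -3 -1].
Its determinant is (-1)·(-1) − 3·(-3) = 10.
The cofactor carries sign (−1)^(2+2) = +1, so C_{2,2} = +(10) = 10.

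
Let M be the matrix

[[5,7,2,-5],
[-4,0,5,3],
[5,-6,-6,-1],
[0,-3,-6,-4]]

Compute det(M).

|M| = -814

Expand along row 2 (it has 1 zero):
  − (-4) · M_21   where M_21 = det([7 2 -5; -6 -6 -1; -3 -6 -4]) = -6
  − (5) · M_23   where M_23 = det([5 7 -5; 5 -6 -1; 0 -3 -4]) = 320
  + (3) · M_24   where M_24 = det([5 7 2; 5 -6 -6; 0 -3 -6]) = 270
det = (-1)·(-4)·(-6) + (-1)·(5)·(320) + (+1)·(3)·(270) = -814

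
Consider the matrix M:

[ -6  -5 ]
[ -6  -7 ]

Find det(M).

det(M) = (-6)·(-7) − (-5)·(-6) = 42 − 30 = 12

12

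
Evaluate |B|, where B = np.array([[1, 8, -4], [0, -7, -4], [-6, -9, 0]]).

324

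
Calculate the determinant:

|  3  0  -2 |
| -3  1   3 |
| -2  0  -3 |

Expand along column 2:
  + 1 · |3 -2; -2 -3| = 1·(-9 − 4) = -13

-13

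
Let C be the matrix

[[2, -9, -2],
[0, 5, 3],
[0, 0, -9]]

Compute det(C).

-90

C is upper triangular, so det(C) is the product of the diagonal entries:
det = (2) · (5) · (-9) = -90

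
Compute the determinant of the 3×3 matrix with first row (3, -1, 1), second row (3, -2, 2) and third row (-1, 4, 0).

Expand along row 3:
  + (-1) · |-1 1; -2 2| = (-1)·(-2 − (-2)) = 0
  − 4 · |3 1; 3 2| = −4·(6 − 3) = -12
Sum: (0) + (-12) = -12

-12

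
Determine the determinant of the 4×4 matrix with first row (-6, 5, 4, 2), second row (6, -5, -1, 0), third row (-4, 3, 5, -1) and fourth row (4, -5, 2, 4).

Expand along row 2 (it has 1 zero):
  − (6) · M_21   where M_21 = det([5 4 2; 3 5 -1; -5 2 4]) = 144
  + (-5) · M_22   where M_22 = det([-6 4 2; -4 5 -1; 4 2 4]) = -140
  − (-1) · M_23   where M_23 = det([-6 5 2; -4 3 -1; 4 -5 4]) = 34
det = (-1)·(6)·(144) + (+1)·(-5)·(-140) + (-1)·(-1)·(34) = -130

The determinant is -130.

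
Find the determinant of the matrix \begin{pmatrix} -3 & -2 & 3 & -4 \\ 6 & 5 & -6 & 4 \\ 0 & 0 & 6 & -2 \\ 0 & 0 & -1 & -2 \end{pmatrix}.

The matrix is block upper-triangular with a 2×2 block and a 2×2 block on the diagonal, so its determinant equals the product of the determinants of the diagonal blocks.
det of the 2×2 block = -3
det of the 2×2 block = -14
det = (-3)·(-14) = 42

The determinant is 42.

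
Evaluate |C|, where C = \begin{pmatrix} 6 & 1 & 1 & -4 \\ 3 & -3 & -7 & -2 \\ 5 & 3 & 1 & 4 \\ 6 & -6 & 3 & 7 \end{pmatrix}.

det(C) = 3652

Expand along row 1:
  + (6) · M_11   where M_11 = det([-3 -7 -2; 3 1 4; -6 3 7]) = 300
  − (1) · M_12   where M_12 = det([3 -7 -2; 5 1 4; 6 3 7]) = 44
  + (1) · M_13   where M_13 = det([3 -3 -2; 5 3 4; 6 -6 7]) = 264
  − (-4) · M_14   where M_14 = det([3 -3 -7; 5 3 1; 6 -6 3]) = 408
det = (+1)·(6)·(300) + (-1)·(1)·(44) + (+1)·(1)·(264) + (-1)·(-4)·(408) = 3652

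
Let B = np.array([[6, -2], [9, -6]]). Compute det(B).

det(B) = 6·(-6) − (-2)·9 = -36 − (-18) = -18

-18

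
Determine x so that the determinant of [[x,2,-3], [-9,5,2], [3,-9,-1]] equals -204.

Expanding along the row containing x, det(A) is linear in x: det(A) = (13)·x + (-204).
Set (13)·x + (-204) = -204  ⇒  (13)·x = 0  ⇒  x = 0.

x = 0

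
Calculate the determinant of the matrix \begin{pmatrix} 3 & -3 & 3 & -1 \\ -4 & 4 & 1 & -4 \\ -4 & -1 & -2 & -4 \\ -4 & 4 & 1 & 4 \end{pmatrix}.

The determinant is 600.

Expand along row 1:
  + (3) · M_11   where M_11 = det([4 1 -4; -1 -2 -4; 4 1 4]) = -56
  − (-3) · M_12   where M_12 = det([-4 1 -4; -4 -2 -4; -4 1 4]) = 96
  + (3) · M_13   where M_13 = det([-4 4 -4; -4 -1 -4; -4 4 4]) = 160
  − (-1) · M_14   where M_14 = det([-4 4 1; -4 -1 -2; -4 4 1]) = 0
det = (+1)·(3)·(-56) + (-1)·(-3)·(96) + (+1)·(3)·(160) + (-1)·(-1)·(0) = 600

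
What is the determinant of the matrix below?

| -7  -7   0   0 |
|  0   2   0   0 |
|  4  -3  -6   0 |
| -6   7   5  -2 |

The matrix is block lower-triangular with a 2×2 block and a 2×2 block on the diagonal, so its determinant equals the product of the determinants of the diagonal blocks.
det of the 2×2 block = -14
det of the 2×2 block = 12
det = (-14)·(12) = -168

-168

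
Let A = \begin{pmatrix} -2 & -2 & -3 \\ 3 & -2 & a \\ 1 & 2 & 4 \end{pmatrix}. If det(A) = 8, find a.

a = -4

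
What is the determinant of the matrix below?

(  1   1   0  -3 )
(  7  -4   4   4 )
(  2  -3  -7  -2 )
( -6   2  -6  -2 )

Expand along row 1 (it has 1 zero):
  + (1) · M_11   where M_11 = det([-4 4 4; -3 -7 -2; 2 -6 -2]) = 80
  − (1) · M_12   where M_12 = det([7 4 4; 2 -7 -2; -6 -6 -2]) = -138
  − (-3) · M_14   where M_14 = det([7 -4 4; 2 -3 -7; -6 2 -6]) = -48
det = (+1)·(1)·(80) + (-1)·(1)·(-138) + (-1)·(-3)·(-48) = 74

The determinant is 74.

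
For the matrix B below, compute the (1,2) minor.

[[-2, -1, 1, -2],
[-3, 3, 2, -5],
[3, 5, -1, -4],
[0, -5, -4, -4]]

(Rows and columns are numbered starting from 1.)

The minor is 120.

Delete row 1 and column 2; the remaining 3×3 submatrix is [-3 2 -5; 3 -1 -4; 0 -4 -4].
Its determinant is 120.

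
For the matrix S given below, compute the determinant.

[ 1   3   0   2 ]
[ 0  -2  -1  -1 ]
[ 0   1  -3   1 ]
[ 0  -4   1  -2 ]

|S| = 3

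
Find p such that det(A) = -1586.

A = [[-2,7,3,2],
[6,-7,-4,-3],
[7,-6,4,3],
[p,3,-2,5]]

8

Expanding along the column containing p, det(A) is linear in p: det(A) = (-13)·p + (-1482).
Set (-13)·p + (-1482) = -1586  ⇒  (-13)·p = -104  ⇒  p = 8.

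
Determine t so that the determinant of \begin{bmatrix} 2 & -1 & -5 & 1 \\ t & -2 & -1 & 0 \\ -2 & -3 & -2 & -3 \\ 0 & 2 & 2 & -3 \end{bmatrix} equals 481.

t = -9

Expanding along the column containing t, det(B) is linear in t: det(B) = (-61)·t + (-68).
Set (-61)·t + (-68) = 481  ⇒  (-61)·t = 549  ⇒  t = -9.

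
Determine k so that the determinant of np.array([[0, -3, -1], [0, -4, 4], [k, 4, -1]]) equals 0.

k = 0

Expanding along the column containing k, det(M) is linear in k: det(M) = (-16)·k + (0).
Set (-16)·k + (0) = 0  ⇒  (-16)·k = 0  ⇒  k = 0.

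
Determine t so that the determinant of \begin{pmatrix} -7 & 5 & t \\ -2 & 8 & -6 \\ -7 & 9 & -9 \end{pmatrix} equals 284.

1

Expanding along the column containing t, det(A) is linear in t: det(A) = (38)·t + (246).
Set (38)·t + (246) = 284  ⇒  (38)·t = 38  ⇒  t = 1.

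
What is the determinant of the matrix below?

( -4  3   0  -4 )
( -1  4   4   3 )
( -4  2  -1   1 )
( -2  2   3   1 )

Expand along row 1 (it has 1 zero):
  + (-4) · M_11   where M_11 = det([4 4 3; 2 -1 1; 2 3 1]) = 8
  − (3) · M_12   where M_12 = det([-1 4 3; -4 -1 1; -2 3 1]) = -30
  − (-4) · M_14   where M_14 = det([-1 4 4; -4 2 -1; -2 2 3]) = 32
det = (+1)·(-4)·(8) + (-1)·(3)·(-30) + (-1)·(-4)·(32) = 186

186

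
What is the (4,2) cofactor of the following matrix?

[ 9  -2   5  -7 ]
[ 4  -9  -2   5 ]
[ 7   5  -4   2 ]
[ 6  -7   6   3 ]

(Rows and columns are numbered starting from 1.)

Delete row 4 and column 2; the remaining 3×3 submatrix is [9 5 -7; 4 -2 5; 7 -4 2].
Its determinant is 293.
The cofactor carries sign (−1)^(4+2) = +1, so C_{4,2} = +(293) = 293.

293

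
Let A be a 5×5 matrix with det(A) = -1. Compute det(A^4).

1

det(A^4) = (det A)^4 = (-1)^4 = 1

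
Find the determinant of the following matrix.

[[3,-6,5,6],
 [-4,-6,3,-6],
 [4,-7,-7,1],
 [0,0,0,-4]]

The determinant is -2180.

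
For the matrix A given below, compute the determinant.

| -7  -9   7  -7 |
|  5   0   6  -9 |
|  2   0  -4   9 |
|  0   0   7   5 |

Expand along column 2 (it has 3 zeros):
  − (-9) · M_12   where M_12 = det([5 6 -9; 2 -4 9; 0 7 5]) = -601
det = (-1)·(-9)·(-601) = -5409

-5409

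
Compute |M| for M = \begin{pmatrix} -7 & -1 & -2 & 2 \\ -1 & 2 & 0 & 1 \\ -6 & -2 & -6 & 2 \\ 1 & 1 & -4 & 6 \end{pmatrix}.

Expand along row 2 (it has 1 zero):
  − (-1) · M_21   where M_21 = det([-1 -2 2; -2 -6 2; 1 -4 6]) = 28
  + (2) · M_22   where M_22 = det([-7 -2 2; -6 -6 2; 1 -4 6]) = 180
  + (1) · M_24   where M_24 = det([-7 -1 -2; -6 -2 -6; 1 1 -4]) = -60
det = (-1)·(-1)·(28) + (+1)·(2)·(180) + (+1)·(1)·(-60) = 328

|M| = 328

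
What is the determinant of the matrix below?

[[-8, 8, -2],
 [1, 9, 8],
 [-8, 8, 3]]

The determinant is -400.

Expand along row 1:
  + (-8) · |9 8; 8 3| = (-8)·(27 − 64) = 296
  − 8 · |1 8; -8 3| = −8·(3 − (-64)) = -536
  + (-2) · |1 9; -8 8| = (-2)·(8 − (-72)) = -160
Sum: (296) + (-536) + (-160) = -400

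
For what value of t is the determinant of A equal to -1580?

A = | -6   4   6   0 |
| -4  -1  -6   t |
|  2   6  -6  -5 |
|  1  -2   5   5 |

Expanding along the column containing t, det(A) is linear in t: det(A) = (-232)·t + (-1580).
Set (-232)·t + (-1580) = -1580  ⇒  (-232)·t = 0  ⇒  t = 0.

0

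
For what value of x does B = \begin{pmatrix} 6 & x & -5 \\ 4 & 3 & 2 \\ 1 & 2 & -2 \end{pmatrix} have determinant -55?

x = 3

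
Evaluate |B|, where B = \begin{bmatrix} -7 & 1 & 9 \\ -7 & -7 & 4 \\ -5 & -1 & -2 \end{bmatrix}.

-412

Expand along column 1:
  + (-7) · |-7 4; -1 -2| = (-7)·(14 − (-4)) = -126
  − (-7) · |1 9; -1 -2| = −(-7)·(-2 − (-9)) = 49
  + (-5) · |1 9; -7 4| = (-5)·(4 − (-63)) = -335
Sum: (-126) + (49) + (-335) = -412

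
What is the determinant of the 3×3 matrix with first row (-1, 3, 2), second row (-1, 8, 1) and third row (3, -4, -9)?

10

Expand along column 1:
  + (-1) · |8 1; -4 -9| = (-1)·(-72 − (-4)) = 68
  − (-1) · |3 2; -4 -9| = −(-1)·(-27 − (-8)) = -19
  + 3 · |3 2; 8 1| = 3·(3 − 16) = -39
Sum: (68) + (-19) + (-39) = 10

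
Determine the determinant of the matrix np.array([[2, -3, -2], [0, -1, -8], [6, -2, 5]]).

The determinant is 90.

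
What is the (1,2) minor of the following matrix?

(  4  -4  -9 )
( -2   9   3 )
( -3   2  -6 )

Delete row 1 and column 2; the remaining 2×2 submatrix is [-2 3; -3 -6].
Its determinant is (-2)·(-6) − 3·(-3) = 21.

The minor is 21.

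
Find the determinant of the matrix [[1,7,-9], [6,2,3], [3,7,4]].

The determinant is -442.

Expand along row 1:
  + 1 · |2 3; 7 4| = 1·(8 − 21) = -13
  − 7 · |6 3; 3 4| = −7·(24 − 9) = -105
  + (-9) · |6 2; 3 7| = (-9)·(42 − 6) = -324
Sum: (-13) + (-105) + (-324) = -442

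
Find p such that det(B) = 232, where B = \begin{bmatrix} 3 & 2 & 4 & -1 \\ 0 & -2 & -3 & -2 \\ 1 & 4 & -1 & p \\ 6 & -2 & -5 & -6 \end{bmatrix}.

-3

Expanding along the row containing p, det(B) is linear in p: det(B) = (-24)·p + (160).
Set (-24)·p + (160) = 232  ⇒  (-24)·p = 72  ⇒  p = -3.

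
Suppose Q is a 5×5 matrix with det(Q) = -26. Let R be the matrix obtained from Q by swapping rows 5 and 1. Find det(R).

The determinant is 26.

Swapping two rows multiplies the determinant by −1.
det(R) = (-1)·(-26) = 26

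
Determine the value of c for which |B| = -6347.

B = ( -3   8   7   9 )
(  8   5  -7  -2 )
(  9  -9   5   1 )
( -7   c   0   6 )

Expanding along the row containing c, det(B) is linear in c: det(B) = (736)·c + (-10763).
Set (736)·c + (-10763) = -6347  ⇒  (736)·c = 4416  ⇒  c = 6.

6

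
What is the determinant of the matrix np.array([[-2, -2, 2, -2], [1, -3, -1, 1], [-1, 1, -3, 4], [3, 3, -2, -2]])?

The determinant is 120.

Expand along row 1:
  + (-2) · M_11   where M_11 = det([-3 -1 1; 1 -3 4; 3 -2 -2]) = -49
  − (-2) · M_12   where M_12 = det([1 -1 1; -1 -3 4; 3 -2 -2]) = 15
  + (2) · M_13   where M_13 = det([1 -3 1; -1 1 4; 3 3 -2]) = -50
  − (-2) · M_14   where M_14 = det([1 -3 -1; -1 1 -3; 3 3 -2]) = 46
det = (+1)·(-2)·(-49) + (-1)·(-2)·(15) + (+1)·(2)·(-50) + (-1)·(-2)·(46) = 120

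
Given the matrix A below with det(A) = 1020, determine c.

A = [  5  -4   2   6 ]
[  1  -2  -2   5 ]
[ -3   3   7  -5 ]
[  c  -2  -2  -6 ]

-8

Expanding along the column containing c, det(A) is linear in c: det(A) = (-62)·c + (524).
Set (-62)·c + (524) = 1020  ⇒  (-62)·c = 496  ⇒  c = -8.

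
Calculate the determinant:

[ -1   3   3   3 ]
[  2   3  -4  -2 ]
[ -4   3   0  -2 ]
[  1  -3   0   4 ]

360

Expand along column 3 (it has 2 zeros):
  + (3) · M_13   where M_13 = det([2 3 -2; -4 3 -2; 1 -3 4]) = 36
  − (-4) · M_23   where M_23 = det([-1 3 3; -4 3 -2; 1 -3 4]) = 63
det = (+1)·(3)·(36) + (-1)·(-4)·(63) = 360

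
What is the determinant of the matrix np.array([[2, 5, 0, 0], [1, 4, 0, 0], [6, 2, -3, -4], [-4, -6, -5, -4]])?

The matrix is block lower-triangular with a 2×2 block and a 2×2 block on the diagonal, so its determinant equals the product of the determinants of the diagonal blocks.
det of the 2×2 block = 3
det of the 2×2 block = -8
det = (3)·(-8) = -24

The determinant is -24.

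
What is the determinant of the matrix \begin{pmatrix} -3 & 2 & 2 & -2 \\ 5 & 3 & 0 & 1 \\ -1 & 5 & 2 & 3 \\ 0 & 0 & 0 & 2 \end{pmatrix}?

Expand along row 4 (it has 3 zeros):
  + (2) · M_44   where M_44 = det([-3 2 2; 5 3 0; -1 5 2]) = 18
det = (+1)·(2)·(18) = 36

The determinant is 36.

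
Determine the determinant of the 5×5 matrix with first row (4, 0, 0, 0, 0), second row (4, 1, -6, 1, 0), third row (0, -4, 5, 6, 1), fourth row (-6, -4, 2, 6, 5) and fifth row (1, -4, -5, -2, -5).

-4656

Expand along row 1 (it has 4 zeros):
  + (4) · M_11   where M_11 = det([1 -6 1 0; -4 5 6 1; -4 2 6 5; -4 -5 -2 -5]) = -1164
det = (+1)·(4)·(-1164) = -4656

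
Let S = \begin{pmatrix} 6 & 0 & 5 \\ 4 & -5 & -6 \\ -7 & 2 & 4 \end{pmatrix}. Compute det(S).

Expand along column 2:
  + (-5) · |6 5; -7 4| = (-5)·(24 − (-35)) = -295
  − 2 · |6 5; 4 -6| = −2·(-36 − 20) = 112
Sum: (-295) + (112) = -183

-183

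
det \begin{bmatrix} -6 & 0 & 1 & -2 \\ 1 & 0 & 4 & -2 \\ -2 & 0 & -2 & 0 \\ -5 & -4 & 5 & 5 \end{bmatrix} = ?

The determinant is -64.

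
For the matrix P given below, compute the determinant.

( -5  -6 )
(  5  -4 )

det(P) = (-5)·(-4) − (-6)·5 = 20 − (-30) = 50

|P| = 50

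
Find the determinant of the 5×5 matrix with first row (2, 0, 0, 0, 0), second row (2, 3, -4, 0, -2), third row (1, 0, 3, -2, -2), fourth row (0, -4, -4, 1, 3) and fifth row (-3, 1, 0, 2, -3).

Expand along row 1 (it has 4 zeros):
  + (2) · M_11   where M_11 = det([3 -4 0 -2; 0 3 -2 -2; -4 -4 1 3; 1 0 2 -3]) = 221
det = (+1)·(2)·(221) = 442

442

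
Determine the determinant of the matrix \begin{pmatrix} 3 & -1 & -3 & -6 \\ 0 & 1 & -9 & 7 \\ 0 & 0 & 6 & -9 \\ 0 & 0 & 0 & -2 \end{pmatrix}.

-36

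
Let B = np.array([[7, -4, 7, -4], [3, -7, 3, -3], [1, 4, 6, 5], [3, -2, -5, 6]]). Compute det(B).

Expand along row 1:
  + (7) · M_11   where M_11 = det([-7 3 -3; 4 6 5; -2 -5 6]) = -505
  − (-4) · M_12   where M_12 = det([3 3 -3; 1 6 5; 3 -5 6]) = 279
  + (7) · M_13   where M_13 = det([3 -7 -3; 1 4 5; 3 -2 6]) = 81
  − (-4) · M_14   where M_14 = det([3 -7 3; 1 4 6; 3 -2 -5]) = -227
det = (+1)·(7)·(-505) + (-1)·(-4)·(279) + (+1)·(7)·(81) + (-1)·(-4)·(-227) = -2760

-2760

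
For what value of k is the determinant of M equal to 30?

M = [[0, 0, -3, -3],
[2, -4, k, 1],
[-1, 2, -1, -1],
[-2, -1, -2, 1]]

3

Expanding along the column containing k, det(M) is linear in k: det(M) = (15)·k + (-15).
Set (15)·k + (-15) = 30  ⇒  (15)·k = 45  ⇒  k = 3.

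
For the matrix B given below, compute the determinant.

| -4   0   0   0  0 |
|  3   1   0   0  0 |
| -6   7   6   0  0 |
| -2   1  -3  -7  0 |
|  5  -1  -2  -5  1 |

B is lower triangular, so det(B) is the product of the diagonal entries:
det = (-4) · (1) · (6) · (-7) · (1) = 168

det(B) = 168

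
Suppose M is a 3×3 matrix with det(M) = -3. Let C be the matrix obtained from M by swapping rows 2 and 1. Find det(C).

Swapping two rows multiplies the determinant by −1.
det(C) = (-1)·(-3) = 3

3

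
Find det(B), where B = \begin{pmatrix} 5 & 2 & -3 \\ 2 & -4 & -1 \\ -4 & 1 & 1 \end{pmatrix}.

det(B) = 31

Expand along column 1:
  + 5 · |-4 -1; 1 1| = 5·(-4 − (-1)) = -15
  − 2 · |2 -3; 1 1| = −2·(2 − (-3)) = -10
  + (-4) · |2 -3; -4 -1| = (-4)·(-2 − 12) = 56
Sum: (-15) + (-10) + (56) = 31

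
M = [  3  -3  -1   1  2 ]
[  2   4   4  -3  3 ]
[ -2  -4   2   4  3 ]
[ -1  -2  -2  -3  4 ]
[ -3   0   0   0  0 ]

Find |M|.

The determinant is -102.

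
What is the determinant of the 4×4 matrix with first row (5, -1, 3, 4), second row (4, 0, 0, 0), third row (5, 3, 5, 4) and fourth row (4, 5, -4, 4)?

640

Expand along row 2 (it has 3 zeros):
  − (4) · M_21   where M_21 = det([-1 3 4; 3 5 4; 5 -4 4]) = -160
det = (-1)·(4)·(-160) = 640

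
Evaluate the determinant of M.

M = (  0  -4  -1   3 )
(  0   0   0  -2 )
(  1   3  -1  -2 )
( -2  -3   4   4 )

Expand along row 2 (it has 3 zeros):
  + (-2) · M_24   where M_24 = det([0 -4 -1; 1 3 -1; -2 -3 4]) = 5
det = (+1)·(-2)·(5) = -10

The determinant is -10.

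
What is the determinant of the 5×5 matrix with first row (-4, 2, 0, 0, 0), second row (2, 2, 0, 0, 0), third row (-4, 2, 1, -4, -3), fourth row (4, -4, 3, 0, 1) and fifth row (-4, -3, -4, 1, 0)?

-72

The matrix is block lower-triangular with a 2×2 block and a 3×3 block on the diagonal, so its determinant equals the product of the determinants of the diagonal blocks.
det of the 2×2 block = -12
det of the 3×3 block = 6
det = (-12)·(6) = -72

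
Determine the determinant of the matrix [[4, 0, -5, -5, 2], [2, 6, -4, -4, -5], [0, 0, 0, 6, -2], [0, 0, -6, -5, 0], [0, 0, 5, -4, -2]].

The determinant is -4080.

The matrix is block upper-triangular with a 2×2 block and a 3×3 block on the diagonal, so its determinant equals the product of the determinants of the diagonal blocks.
det of the 2×2 block = 24
det of the 3×3 block = -170
det = (24)·(-170) = -4080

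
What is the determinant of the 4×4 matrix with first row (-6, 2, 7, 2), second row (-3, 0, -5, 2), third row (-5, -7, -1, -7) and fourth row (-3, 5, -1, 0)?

Expand along row 2 (it has 1 zero):
  − (-3) · M_21   where M_21 = det([2 7 2; -7 -1 -7; 5 -1 0]) = -235
  − (-5) · M_23   where M_23 = det([-6 2 2; -5 -7 -7; -3 5 0]) = -260
  + (2) · M_24   where M_24 = det([-6 2 7; -5 -7 -1; -3 5 -1]) = -398
det = (-1)·(-3)·(-235) + (-1)·(-5)·(-260) + (+1)·(2)·(-398) = -2801

-2801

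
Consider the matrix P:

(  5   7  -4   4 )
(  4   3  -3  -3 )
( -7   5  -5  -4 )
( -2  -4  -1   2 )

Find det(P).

Expand along row 1:
  + (5) · M_11   where M_11 = det([3 -3 -3; 5 -5 -4; -4 -1 2]) = 15
  − (7) · M_12   where M_12 = det([4 -3 -3; -7 -5 -4; -2 -1 2]) = -113
  + (-4) · M_13   where M_13 = det([4 3 -3; -7 5 -4; -2 -4 2]) = -72
  − (4) · M_14   where M_14 = det([4 3 -3; -7 5 -5; -2 -4 -1]) = -205
det = (+1)·(5)·(15) + (-1)·(7)·(-113) + (+1)·(-4)·(-72) + (-1)·(4)·(-205) = 1974

det(P) = 1974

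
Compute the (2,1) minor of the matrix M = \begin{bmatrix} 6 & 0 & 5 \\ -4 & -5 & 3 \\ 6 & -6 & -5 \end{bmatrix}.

30

Delete row 2 and column 1; the remaining 2×2 submatrix is [0 5; -6 -5].
Its determinant is 0·(-5) − 5·(-6) = 30.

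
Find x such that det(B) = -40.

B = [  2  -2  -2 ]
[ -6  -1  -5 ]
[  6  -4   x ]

0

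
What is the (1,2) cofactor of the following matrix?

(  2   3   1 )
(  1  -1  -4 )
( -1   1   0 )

Delete row 1 and column 2; the remaining 2×2 submatrix is [1 -4; -1 0].
Its determinant is 1·0 − (-4)·(-1) = -4.
The cofactor carries sign (−1)^(1+2) = −1, so C_{1,2} = −(-4) = 4.

4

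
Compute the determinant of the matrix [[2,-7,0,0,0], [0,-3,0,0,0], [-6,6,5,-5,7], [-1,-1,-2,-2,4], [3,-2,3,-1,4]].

The determinant is 384.

The matrix is block lower-triangular with a 2×2 block and a 3×3 block on the diagonal, so its determinant equals the product of the determinants of the diagonal blocks.
det of the 2×2 block = -6
det of the 3×3 block = -64
det = (-6)·(-64) = 384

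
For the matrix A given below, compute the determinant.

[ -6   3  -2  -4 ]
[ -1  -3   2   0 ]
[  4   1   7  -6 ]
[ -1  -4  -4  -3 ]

|A| = -1647

Expand along row 2 (it has 1 zero):
  − (-1) · M_21   where M_21 = det([3 -2 -4; 1 7 -6; -4 -4 -3]) = -285
  + (-3) · M_22   where M_22 = det([-6 -2 -4; 4 7 -6; -1 -4 -3]) = 270
  − (2) · M_23   where M_23 = det([-6 3 -4; 4 1 -6; -1 -4 -3]) = 276
det = (-1)·(-1)·(-285) + (+1)·(-3)·(270) + (-1)·(2)·(276) = -1647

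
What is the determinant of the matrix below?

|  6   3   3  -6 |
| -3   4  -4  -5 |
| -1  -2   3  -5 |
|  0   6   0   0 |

Expand along row 4 (it has 3 zeros):
  + (6) · M_42   where M_42 = det([6 3 -6; -3 -4 -5; -1 3 -5]) = 258
det = (+1)·(6)·(258) = 1548

1548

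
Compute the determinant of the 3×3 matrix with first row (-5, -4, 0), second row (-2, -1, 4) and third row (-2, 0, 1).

29

Expand along column 2:
  − (-4) · |-2 4; -2 1| = −(-4)·(-2 − (-8)) = 24
  + (-1) · |-5 0; -2 1| = (-1)·(-5 − 0) = 5
Sum: (24) + (5) = 29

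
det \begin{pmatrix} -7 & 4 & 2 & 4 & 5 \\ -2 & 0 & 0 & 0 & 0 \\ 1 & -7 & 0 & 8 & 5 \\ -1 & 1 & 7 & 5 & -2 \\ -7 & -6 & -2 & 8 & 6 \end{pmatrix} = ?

1436

Expand along row 2 (it has 4 zeros):
  − (-2) · M_21   where M_21 = det([4 2 4 5; -7 0 8 5; 1 7 5 -2; -6 -2 8 6]) = 718
det = (-1)·(-2)·(718) = 1436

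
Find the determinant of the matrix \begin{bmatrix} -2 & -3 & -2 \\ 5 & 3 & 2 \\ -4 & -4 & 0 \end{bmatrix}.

Expand along column 3:
  + (-2) · |5 3; -4 -4| = (-2)·(-20 − (-12)) = 16
  − 2 · |-2 -3; -4 -4| = −2·(8 − 12) = 8
Sum: (16) + (8) = 24

24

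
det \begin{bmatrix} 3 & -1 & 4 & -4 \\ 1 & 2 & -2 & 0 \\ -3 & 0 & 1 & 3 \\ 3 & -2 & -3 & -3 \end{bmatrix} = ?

The determinant is 14.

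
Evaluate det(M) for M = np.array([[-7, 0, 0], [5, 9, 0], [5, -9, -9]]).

The determinant is 567.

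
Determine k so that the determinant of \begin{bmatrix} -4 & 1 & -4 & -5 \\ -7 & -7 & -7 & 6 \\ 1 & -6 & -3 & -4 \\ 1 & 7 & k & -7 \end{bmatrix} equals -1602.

Expanding along the column containing k, det(B) is linear in k: det(B) = (523)·k + (-1079).
Set (523)·k + (-1079) = -1602  ⇒  (523)·k = -523  ⇒  k = -1.

-1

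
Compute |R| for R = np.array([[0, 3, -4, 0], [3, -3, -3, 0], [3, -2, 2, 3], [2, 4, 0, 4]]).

det(R) = 42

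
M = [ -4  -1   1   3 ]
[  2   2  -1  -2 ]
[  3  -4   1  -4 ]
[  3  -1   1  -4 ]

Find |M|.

|M| = -21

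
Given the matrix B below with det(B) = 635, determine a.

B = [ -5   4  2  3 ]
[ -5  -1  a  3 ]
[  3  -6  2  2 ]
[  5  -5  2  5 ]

a = -1

Expanding along the column containing a, det(B) is linear in a: det(B) = (-125)·a + (510).
Set (-125)·a + (510) = 635  ⇒  (-125)·a = 125  ⇒  a = -1.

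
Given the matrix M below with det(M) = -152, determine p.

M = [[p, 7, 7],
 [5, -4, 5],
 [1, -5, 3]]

5

Expanding along the row containing p, det(M) is linear in p: det(M) = (13)·p + (-217).
Set (13)·p + (-217) = -152  ⇒  (13)·p = 65  ⇒  p = 5.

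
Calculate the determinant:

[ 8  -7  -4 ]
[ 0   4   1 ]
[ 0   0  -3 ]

The matrix is upper triangular, so the determinant is the product of the diagonal entries:
det = (8) · (4) · (-3) = -96

-96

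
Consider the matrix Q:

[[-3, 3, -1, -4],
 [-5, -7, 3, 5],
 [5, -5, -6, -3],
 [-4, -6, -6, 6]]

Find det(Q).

|Q| = -3422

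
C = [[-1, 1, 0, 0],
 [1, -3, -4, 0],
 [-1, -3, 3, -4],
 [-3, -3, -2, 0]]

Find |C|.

Expand along column 4 (it has 3 zeros):
  − (-4) · M_34   where M_34 = det([-1 1 0; 1 -3 -4; -3 -3 -2]) = 20
det = (-1)·(-4)·(20) = 80

80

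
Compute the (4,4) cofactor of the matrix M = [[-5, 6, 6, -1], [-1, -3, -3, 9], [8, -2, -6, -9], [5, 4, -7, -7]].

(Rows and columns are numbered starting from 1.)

-84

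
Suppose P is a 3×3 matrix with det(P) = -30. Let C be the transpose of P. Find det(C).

The determinant is -30.

det(Pᵀ) = det(P).
det(C) = (1)·(-30) = -30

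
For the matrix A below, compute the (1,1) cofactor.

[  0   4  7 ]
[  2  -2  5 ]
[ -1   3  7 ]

-29

Delete row 1 and column 1; the remaining 2×2 submatrix is [-2 5; 3 7].
Its determinant is (-2)·7 − 5·3 = -29.
The cofactor carries sign (−1)^(1+1) = +1, so C_{1,1} = +(-29) = -29.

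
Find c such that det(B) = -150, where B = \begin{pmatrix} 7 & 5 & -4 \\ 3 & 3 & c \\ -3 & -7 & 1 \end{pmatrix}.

-6

Expanding along the column containing c, det(B) is linear in c: det(B) = (34)·c + (54).
Set (34)·c + (54) = -150  ⇒  (34)·c = -204  ⇒  c = -6.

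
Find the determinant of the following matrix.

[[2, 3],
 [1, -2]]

The determinant is -7.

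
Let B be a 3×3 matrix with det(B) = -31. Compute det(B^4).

det(B^4) = (det B)^4 = (-31)^4 = 923521

923521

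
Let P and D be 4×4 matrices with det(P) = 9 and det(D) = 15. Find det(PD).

The determinant is 135.

det(PD) = det(P)·det(D) = (9)·(15) = 135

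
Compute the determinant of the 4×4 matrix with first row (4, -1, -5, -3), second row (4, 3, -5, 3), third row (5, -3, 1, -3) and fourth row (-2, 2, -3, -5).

Expand along row 1:
  + (4) · M_11   where M_11 = det([3 -5 3; -3 1 -3; 2 -3 -5]) = 84
  − (-1) · M_12   where M_12 = det([4 -5 3; 5 1 -3; -2 -3 -5]) = -250
  + (-5) · M_13   where M_13 = det([4 3 3; 5 -3 -3; -2 2 -5]) = 189
  − (-3) · M_14   where M_14 = det([4 3 -5; 5 -3 1; -2 2 -3]) = 47
det = (+1)·(4)·(84) + (-1)·(-1)·(-250) + (+1)·(-5)·(189) + (-1)·(-3)·(47) = -718

The determinant is -718.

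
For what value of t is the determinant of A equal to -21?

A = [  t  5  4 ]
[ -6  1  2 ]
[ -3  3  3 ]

t = 7

Expanding along the column containing t, det(A) is linear in t: det(A) = (-3)·t + (0).
Set (-3)·t + (0) = -21  ⇒  (-3)·t = -21  ⇒  t = 7.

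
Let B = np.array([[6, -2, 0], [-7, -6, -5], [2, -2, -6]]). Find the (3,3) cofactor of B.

Delete row 3 and column 3; the remaining 2×2 submatrix is [6 -2; -7 -6].
Its determinant is 6·(-6) − (-2)·(-7) = -50.
The cofactor carries sign (−1)^(3+3) = +1, so C_{3,3} = +(-50) = -50.

-50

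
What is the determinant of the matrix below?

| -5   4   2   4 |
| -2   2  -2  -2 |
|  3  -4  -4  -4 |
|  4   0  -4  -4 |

Expand along row 4 (it has 1 zero):
  − (4) · M_41   where M_41 = det([4 2 4; 2 -2 -2; -4 -4 -4]) = -32
  − (-4) · M_43   where M_43 = det([-5 4 4; -2 2 -2; 3 -4 -4]) = 32
  + (-4) · M_44   where M_44 = det([-5 4 2; -2 2 -2; 3 -4 -4]) = 28
det = (-1)·(4)·(-32) + (-1)·(-4)·(32) + (+1)·(-4)·(28) = 144

144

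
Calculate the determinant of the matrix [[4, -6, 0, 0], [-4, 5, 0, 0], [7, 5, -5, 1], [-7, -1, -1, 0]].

The matrix is block lower-triangular with a 2×2 block and a 2×2 block on the diagonal, so its determinant equals the product of the determinants of the diagonal blocks.
det of the 2×2 block = -4
det of the 2×2 block = 1
det = (-4)·(1) = -4

The determinant is -4.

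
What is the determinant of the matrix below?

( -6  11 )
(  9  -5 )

det = (-6)·(-5) − 11·9 = 30 − 99 = -69

The determinant is -69.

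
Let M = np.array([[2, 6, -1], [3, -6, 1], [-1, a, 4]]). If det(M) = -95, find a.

a = -5

Expanding along the column containing a, det(M) is linear in a: det(M) = (-5)·a + (-120).
Set (-5)·a + (-120) = -95  ⇒  (-5)·a = 25  ⇒  a = -5.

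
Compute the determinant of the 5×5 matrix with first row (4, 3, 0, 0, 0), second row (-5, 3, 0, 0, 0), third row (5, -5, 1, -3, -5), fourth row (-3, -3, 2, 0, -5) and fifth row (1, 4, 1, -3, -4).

162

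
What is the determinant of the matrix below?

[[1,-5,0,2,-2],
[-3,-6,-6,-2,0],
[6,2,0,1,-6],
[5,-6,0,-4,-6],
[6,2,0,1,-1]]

-7170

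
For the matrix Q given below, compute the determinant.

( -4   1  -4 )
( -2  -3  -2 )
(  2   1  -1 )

|Q| = -42

Expand along row 1:
  + (-4) · |-3 -2; 1 -1| = (-4)·(3 − (-2)) = -20
  − 1 · |-2 -2; 2 -1| = −1·(2 − (-4)) = -6
  + (-4) · |-2 -3; 2 1| = (-4)·(-2 − (-6)) = -16
Sum: (-20) + (-6) + (-16) = -42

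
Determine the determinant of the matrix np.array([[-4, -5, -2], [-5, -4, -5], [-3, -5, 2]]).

Expand along row 1:
  + (-4) · |-4 -5; -5 2| = (-4)·(-8 − 25) = 132
  − (-5) · |-5 -5; -3 2| = −(-5)·(-10 − 15) = -125
  + (-2) · |-5 -4; -3 -5| = (-2)·(25 − 12) = -26
Sum: (132) + (-125) + (-26) = -19

The determinant is -19.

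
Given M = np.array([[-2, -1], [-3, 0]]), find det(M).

-3

det(M) = (-2)·0 − (-1)·(-3) = 0 − 3 = -3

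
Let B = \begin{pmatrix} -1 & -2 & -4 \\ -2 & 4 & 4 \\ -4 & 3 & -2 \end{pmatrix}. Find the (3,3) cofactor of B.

Delete row 3 and column 3; the remaining 2×2 submatrix is [-1 -2; -2 4].
Its determinant is (-1)·4 − (-2)·(-2) = -8.
The cofactor carries sign (−1)^(3+3) = +1, so C_{3,3} = +(-8) = -8.

The cofactor is -8.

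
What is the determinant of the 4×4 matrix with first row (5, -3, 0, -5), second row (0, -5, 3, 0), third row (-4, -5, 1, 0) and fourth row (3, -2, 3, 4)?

314

Expand along row 2 (it has 2 zeros):
  + (-5) · M_22   where M_22 = det([5 0 -5; -4 1 0; 3 3 4]) = 95
  − (3) · M_23   where M_23 = det([5 -3 -5; -4 -5 0; 3 -2 4]) = -263
det = (+1)·(-5)·(95) + (-1)·(3)·(-263) = 314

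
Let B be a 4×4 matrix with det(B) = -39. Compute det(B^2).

1521

det(B^2) = (det B)^2 = (-39)^2 = 1521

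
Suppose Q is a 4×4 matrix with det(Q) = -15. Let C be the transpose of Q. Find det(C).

The determinant is -15.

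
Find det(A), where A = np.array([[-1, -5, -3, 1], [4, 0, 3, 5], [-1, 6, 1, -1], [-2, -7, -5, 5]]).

Expand along row 2 (it has 1 zero):
  − (4) · M_21   where M_21 = det([-5 -3 1; 6 1 -1; -7 -5 5]) = 46
  − (3) · M_23   where M_23 = det([-1 -5 1; -1 6 -1; -2 -7 5]) = -39
  + (5) · M_24   where M_24 = det([-1 -5 -3; -1 6 1; -2 -7 -5]) = 1
det = (-1)·(4)·(46) + (-1)·(3)·(-39) + (+1)·(5)·(1) = -62

|A| = -62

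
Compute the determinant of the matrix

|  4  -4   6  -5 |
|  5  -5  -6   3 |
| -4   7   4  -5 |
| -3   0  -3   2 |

Expand along row 4 (it has 1 zero):
  − (-3) · M_41   where M_41 = det([-4 6 -5; -5 -6 3; 7 4 -5]) = -206
  − (-3) · M_43   where M_43 = det([4 -4 -5; 5 -5 3; -4 7 -5]) = -111
  + (2) · M_44   where M_44 = det([4 -4 6; 5 -5 -6; -4 7 4]) = 162
det = (-1)·(-3)·(-206) + (-1)·(-3)·(-111) + (+1)·(2)·(162) = -627

-627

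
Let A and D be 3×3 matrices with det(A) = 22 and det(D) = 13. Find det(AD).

det(AD) = det(A)·det(D) = (22)·(13) = 286

The determinant is 286.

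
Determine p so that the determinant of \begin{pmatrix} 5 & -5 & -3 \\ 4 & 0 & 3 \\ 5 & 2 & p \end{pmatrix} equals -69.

p = 3

Expanding along the row containing p, det(B) is linear in p: det(B) = (20)·p + (-129).
Set (20)·p + (-129) = -69  ⇒  (20)·p = 60  ⇒  p = 3.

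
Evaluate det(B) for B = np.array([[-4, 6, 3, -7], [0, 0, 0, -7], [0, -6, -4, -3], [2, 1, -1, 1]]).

Expand along row 2 (it has 3 zeros):
  + (-7) · M_24   where M_24 = det([-4 6 3; 0 -6 -4; 2 1 -1]) = -52
det = (+1)·(-7)·(-52) = 364

|B| = 364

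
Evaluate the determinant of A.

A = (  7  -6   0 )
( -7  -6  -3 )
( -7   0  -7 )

Expand along row 1:
  + 7 · |-6 -3; 0 -7| = 7·(42 − 0) = 294
  − (-6) · |-7 -3; -7 -7| = −(-6)·(49 − 21) = 168
Sum: (294) + (168) = 462

462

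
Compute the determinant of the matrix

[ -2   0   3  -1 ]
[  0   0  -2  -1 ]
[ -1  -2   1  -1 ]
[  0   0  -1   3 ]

28

Expand along column 2 (it has 3 zeros):
  − (-2) · M_32   where M_32 = det([-2 3 -1; 0 -2 -1; 0 -1 3]) = 14
det = (-1)·(-2)·(14) = 28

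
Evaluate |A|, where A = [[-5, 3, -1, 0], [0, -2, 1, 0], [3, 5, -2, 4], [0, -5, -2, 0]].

|A| = 180

Expand along column 4 (it has 3 zeros):
  − (4) · M_34   where M_34 = det([-5 3 -1; 0 -2 1; 0 -5 -2]) = -45
det = (-1)·(4)·(-45) = 180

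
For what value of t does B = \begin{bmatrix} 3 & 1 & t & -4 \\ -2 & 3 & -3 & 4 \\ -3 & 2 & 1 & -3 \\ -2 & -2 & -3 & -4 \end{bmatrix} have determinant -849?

t = -5

Expanding along the column containing t, det(B) is linear in t: det(B) = (50)·t + (-599).
Set (50)·t + (-599) = -849  ⇒  (50)·t = -250  ⇒  t = -5.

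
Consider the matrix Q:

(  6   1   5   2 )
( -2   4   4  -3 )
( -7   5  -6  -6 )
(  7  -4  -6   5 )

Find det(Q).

-21

Expand along row 1:
  + (6) · M_11   where M_11 = det([4 4 -3; 5 -6 -6; -4 -6 5]) = -106
  − (1) · M_12   where M_12 = det([-2 4 -3; -7 -6 -6; 7 -6 5]) = -148
  + (5) · M_13   where M_13 = det([-2 4 -3; -7 5 -6; 7 -4 5]) = -9
  − (2) · M_14   where M_14 = det([-2 4 4; -7 5 -6; 7 -4 -6]) = -256
det = (+1)·(6)·(-106) + (-1)·(1)·(-148) + (+1)·(5)·(-9) + (-1)·(2)·(-256) = -21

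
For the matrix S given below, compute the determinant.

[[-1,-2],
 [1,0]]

det(S) = (-1)·0 − (-2)·1 = 0 − (-2) = 2

2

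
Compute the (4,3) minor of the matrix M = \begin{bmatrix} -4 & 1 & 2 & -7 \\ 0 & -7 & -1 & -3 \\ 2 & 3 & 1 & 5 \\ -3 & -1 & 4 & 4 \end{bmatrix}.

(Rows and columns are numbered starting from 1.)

0

Delete row 4 and column 3; the remaining 3×3 submatrix is [-4 1 -7; 0 -7 -3; 2 3 5].
Its determinant is 0.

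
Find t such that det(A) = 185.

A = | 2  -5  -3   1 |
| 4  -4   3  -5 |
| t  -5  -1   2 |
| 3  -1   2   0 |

Expanding along the row containing t, det(A) is linear in t: det(A) = (-70)·t + (325).
Set (-70)·t + (325) = 185  ⇒  (-70)·t = -140  ⇒  t = 2.

t = 2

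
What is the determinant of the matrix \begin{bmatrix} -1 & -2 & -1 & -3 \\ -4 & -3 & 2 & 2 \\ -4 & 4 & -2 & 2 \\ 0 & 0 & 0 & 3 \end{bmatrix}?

186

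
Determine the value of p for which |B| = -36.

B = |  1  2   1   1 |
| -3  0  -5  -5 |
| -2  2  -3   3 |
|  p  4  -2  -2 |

Expanding along the column containing p, det(B) is linear in p: det(B) = (60)·p + (24).
Set (60)·p + (24) = -36  ⇒  (60)·p = -60  ⇒  p = -1.

-1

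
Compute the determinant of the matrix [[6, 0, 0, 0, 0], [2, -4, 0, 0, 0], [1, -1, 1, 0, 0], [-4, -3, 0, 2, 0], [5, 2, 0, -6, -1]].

48

The matrix is lower triangular, so the determinant is the product of the diagonal entries:
det = (6) · (-4) · (1) · (2) · (-1) = 48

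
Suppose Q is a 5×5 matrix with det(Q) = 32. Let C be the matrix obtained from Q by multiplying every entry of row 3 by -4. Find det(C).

det(C) = -128

Scaling one row by -4 multiplies the determinant by -4.
det(C) = (-4)·(32) = -128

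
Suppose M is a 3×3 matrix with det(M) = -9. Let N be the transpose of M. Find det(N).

det(Mᵀ) = det(M).
det(N) = (1)·(-9) = -9

-9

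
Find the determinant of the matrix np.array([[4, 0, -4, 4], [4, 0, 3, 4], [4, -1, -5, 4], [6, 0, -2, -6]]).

Expand along column 2 (it has 3 zeros):
  − (-1) · M_32   where M_32 = det([4 -4 4; 4 3 4; 6 -2 -6]) = -336
det = (-1)·(-1)·(-336) = -336

The determinant is -336.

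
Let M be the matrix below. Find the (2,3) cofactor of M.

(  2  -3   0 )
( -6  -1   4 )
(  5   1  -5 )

The cofactor is -17.

Delete row 2 and column 3; the remaining 2×2 submatrix is [2 -3; 5 1].
Its determinant is 2·1 − (-3)·5 = 17.
The cofactor carries sign (−1)^(2+3) = −1, so C_{2,3} = −(17) = -17.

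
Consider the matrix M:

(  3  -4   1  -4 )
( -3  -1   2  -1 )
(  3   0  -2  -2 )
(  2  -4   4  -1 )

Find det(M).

Expand along row 3 (it has 1 zero):
  + (3) · M_31   where M_31 = det([-4 1 -4; -1 2 -1; -4 4 -1]) = -21
  + (-2) · M_33   where M_33 = det([3 -4 -4; -3 -1 -1; 2 -4 -1]) = -45
  − (-2) · M_34   where M_34 = det([3 -4 1; -3 -1 2; 2 -4 4]) = -38
det = (+1)·(3)·(-21) + (+1)·(-2)·(-45) + (-1)·(-2)·(-38) = -49

det(M) = -49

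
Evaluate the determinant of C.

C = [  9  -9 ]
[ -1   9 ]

det(C) = 72

det(C) = 9·9 − (-9)·(-1) = 81 − 9 = 72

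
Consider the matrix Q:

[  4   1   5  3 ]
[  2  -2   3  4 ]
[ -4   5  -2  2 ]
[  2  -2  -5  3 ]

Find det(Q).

det(Q) = -838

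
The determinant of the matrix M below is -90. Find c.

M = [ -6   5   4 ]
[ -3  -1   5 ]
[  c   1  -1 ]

Expanding along the column containing c, det(M) is linear in c: det(M) = (29)·c + (-3).
Set (29)·c + (-3) = -90  ⇒  (29)·c = -87  ⇒  c = -3.

c = -3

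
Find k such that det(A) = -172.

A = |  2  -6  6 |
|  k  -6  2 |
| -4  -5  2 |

k = 4

Expanding along the row containing k, det(A) is linear in k: det(A) = (-18)·k + (-100).
Set (-18)·k + (-100) = -172  ⇒  (-18)·k = -72  ⇒  k = 4.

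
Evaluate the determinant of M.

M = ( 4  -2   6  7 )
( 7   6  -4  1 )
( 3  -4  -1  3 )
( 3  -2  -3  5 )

Expand along row 1:
  + (4) · M_11   where M_11 = det([6 -4 1; -4 -1 3; -2 -3 5]) = -22
  − (-2) · M_12   where M_12 = det([7 -4 1; 3 -1 3; 3 -3 5]) = 46
  + (6) · M_13   where M_13 = det([7 6 1; 3 -4 3; 3 -2 5]) = -128
  − (7) · M_14   where M_14 = det([7 6 -4; 3 -4 -1; 3 -2 -3]) = 82
det = (+1)·(4)·(-22) + (-1)·(-2)·(46) + (+1)·(6)·(-128) + (-1)·(7)·(82) = -1338

-1338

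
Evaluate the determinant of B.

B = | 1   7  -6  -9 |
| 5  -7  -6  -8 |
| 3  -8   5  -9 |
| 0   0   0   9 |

Expand along row 4 (it has 3 zeros):
  + (9) · M_44   where M_44 = det([1 7 -6; 5 -7 -6; 3 -8 5]) = -270
det = (+1)·(9)·(-270) = -2430

The determinant is -2430.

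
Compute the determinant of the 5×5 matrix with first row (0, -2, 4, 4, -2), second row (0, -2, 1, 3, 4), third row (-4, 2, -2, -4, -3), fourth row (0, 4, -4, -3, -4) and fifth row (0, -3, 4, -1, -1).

176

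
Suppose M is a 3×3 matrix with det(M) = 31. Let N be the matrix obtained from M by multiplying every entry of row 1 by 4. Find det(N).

The determinant is 124.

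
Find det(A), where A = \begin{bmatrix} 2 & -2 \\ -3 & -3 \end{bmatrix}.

det(A) = 2·(-3) − (-2)·(-3) = -6 − 6 = -12

det(A) = -12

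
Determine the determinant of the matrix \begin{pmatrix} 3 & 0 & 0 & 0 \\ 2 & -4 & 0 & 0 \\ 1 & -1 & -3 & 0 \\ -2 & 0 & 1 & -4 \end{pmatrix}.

-144

The matrix is lower triangular, so the determinant is the product of the diagonal entries:
det = (3) · (-4) · (-3) · (-4) = -144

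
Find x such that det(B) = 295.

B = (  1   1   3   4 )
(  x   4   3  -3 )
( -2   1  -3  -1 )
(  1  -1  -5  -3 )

5

Expanding along the column containing x, det(B) is linear in x: det(B) = (16)·x + (215).
Set (16)·x + (215) = 295  ⇒  (16)·x = 80  ⇒  x = 5.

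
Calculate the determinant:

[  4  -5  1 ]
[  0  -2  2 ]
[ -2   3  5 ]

-48

Expand along column 1:
  + 4 · |-2 2; 3 5| = 4·(-10 − 6) = -64
  + (-2) · |-5 1; -2 2| = (-2)·(-10 − (-2)) = 16
Sum: (-64) + (16) = -48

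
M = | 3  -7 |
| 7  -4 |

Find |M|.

The determinant is 37.

det(M) = 3·(-4) − (-7)·7 = -12 − (-49) = 37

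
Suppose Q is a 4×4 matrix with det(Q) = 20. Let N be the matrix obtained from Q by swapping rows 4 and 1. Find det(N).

|N| = -20

Swapping two rows multiplies the determinant by −1.
det(N) = (-1)·(20) = -20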